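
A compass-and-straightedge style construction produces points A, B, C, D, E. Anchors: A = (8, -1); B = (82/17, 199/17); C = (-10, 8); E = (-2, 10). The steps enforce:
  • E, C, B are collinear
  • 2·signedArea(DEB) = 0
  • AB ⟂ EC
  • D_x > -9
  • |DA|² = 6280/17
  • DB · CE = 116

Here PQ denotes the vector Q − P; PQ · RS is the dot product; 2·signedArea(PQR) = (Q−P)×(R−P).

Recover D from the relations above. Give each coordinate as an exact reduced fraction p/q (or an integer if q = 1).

D = (-150/17, 141/17)

1. D_x = -150/17  [2·signedArea(DEB) = 0 ∩ DB · CE = 116]
2. D_y = 141/17  [2·signedArea(DEB) = 0 ∩ DB · CE = 116]
   → D = (-150/17, 141/17)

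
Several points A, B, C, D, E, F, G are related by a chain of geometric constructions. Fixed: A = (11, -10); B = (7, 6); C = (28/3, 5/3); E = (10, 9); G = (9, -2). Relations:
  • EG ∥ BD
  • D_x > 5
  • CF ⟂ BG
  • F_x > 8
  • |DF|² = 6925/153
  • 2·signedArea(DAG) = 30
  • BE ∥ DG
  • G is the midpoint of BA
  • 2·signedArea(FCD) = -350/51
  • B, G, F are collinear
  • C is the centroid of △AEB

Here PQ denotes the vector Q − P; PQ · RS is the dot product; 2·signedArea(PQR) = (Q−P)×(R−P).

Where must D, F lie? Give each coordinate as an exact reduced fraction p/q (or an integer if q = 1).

1. D_x = 6  [BE ∥ DG ∩ EG ∥ BD]
2. D_y = -5  [BE ∥ DG ∩ EG ∥ BD]
   → D = (6, -5)
3. F_x = 416/51  [B, G, F are collinear ∩ CF ⟂ BG]
4. F_y = 70/51  [B, G, F are collinear ∩ CF ⟂ BG]
   → F = (416/51, 70/51)

D = (6, -5)
F = (416/51, 70/51)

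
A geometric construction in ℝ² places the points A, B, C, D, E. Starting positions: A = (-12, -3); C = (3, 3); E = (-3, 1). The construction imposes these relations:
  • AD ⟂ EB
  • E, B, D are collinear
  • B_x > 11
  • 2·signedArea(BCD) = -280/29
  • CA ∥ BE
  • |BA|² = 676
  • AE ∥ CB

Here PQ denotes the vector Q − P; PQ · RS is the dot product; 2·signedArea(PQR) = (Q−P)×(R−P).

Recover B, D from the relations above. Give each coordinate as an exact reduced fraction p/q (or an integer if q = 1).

1. B_x = 12  [CA ∥ BE ∩ AE ∥ CB]
2. B_y = 7  [CA ∥ BE ∩ AE ∥ CB]
   → B = (12, 7)
3. D_x = -352/29  [E, B, D are collinear ∩ AD ⟂ EB]
4. D_y = -77/29  [E, B, D are collinear ∩ AD ⟂ EB]
   → D = (-352/29, -77/29)

B = (12, 7)
D = (-352/29, -77/29)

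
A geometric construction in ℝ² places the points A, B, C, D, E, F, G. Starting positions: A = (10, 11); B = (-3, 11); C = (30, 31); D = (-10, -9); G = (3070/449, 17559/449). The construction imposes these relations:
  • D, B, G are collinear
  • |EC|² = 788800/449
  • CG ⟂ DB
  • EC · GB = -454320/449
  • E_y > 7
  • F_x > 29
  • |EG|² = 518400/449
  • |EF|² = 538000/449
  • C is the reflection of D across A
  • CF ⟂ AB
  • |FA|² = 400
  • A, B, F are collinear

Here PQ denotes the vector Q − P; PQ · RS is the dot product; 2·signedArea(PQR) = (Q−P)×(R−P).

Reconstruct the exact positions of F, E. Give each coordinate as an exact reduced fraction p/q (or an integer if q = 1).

1. F_x = 30  [A, B, F are collinear ∩ CF ⟂ AB]
2. F_y = 11  [A, B, F are collinear ∩ CF ⟂ AB]
   → F = (30, 11)
3. E_x = -1970/449  [line 4417/449·x + 12620/449·y + -69410/449 = 0 ∩ |EC|² = 788800/449]
4. E_y = 3159/449  [line 4417/449·x + 12620/449·y + -69410/449 = 0 ∩ |EC|² = 788800/449]
   → E = (-1970/449, 3159/449)

E = (-1970/449, 3159/449)
F = (30, 11)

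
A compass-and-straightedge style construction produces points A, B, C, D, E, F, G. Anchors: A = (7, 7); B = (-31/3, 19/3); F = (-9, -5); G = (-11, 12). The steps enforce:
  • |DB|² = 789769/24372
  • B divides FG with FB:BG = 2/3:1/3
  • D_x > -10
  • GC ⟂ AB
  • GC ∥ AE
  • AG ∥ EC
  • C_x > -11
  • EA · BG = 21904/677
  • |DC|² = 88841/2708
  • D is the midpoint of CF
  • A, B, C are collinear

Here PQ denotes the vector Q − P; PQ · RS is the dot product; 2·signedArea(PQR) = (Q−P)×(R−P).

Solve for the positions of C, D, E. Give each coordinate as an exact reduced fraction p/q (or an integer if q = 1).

1. C_x = -7299/677  [A, B, C are collinear ∩ GC ⟂ AB]
2. C_y = 4276/677  [A, B, C are collinear ∩ GC ⟂ AB]
   → C = (-7299/677, 4276/677)
3. D_x = -6696/677  [D is the midpoint of CF]
4. D_y = 891/1354  [D is the midpoint of CF]
   → D = (-6696/677, 891/1354)
5. E_x = 4887/677  [AG ∥ EC ∩ GC ∥ AE]
6. E_y = 891/677  [AG ∥ EC ∩ GC ∥ AE]
   → E = (4887/677, 891/677)

C = (-7299/677, 4276/677)
D = (-6696/677, 891/1354)
E = (4887/677, 891/677)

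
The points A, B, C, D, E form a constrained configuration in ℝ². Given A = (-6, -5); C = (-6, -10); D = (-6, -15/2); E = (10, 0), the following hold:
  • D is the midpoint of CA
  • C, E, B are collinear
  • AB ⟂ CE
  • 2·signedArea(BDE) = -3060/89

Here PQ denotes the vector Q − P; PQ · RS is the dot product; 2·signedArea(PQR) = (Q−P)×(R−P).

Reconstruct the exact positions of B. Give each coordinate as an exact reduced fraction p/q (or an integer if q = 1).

B = (-334/89, -765/89)

1. B_x = -334/89  [C, E, B are collinear ∩ AB ⟂ CE]
2. B_y = -765/89  [C, E, B are collinear ∩ AB ⟂ CE]
   → B = (-334/89, -765/89)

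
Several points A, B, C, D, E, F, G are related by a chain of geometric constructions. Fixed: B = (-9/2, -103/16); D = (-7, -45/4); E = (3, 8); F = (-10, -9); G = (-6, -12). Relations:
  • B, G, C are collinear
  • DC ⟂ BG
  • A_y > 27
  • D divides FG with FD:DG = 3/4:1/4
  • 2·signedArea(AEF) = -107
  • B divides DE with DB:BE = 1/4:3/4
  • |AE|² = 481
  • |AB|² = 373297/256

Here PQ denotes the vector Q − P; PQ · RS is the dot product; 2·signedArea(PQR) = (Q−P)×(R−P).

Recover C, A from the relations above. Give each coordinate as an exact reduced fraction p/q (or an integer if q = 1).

1. C_x = -49956/8497  [B, G, C are collinear ∩ DC ⟂ BG]
2. C_y = -392637/33988  [B, G, C are collinear ∩ DC ⟂ BG]
   → C = (-49956/8497, -392637/33988)
3. A_x = 12  [line 17·x + -13·y + 160 = 0 ∩ |AB|² = 373297/256]
4. A_y = 28  [line 17·x + -13·y + 160 = 0 ∩ |AB|² = 373297/256]
   → A = (12, 28)

A = (12, 28)
C = (-49956/8497, -392637/33988)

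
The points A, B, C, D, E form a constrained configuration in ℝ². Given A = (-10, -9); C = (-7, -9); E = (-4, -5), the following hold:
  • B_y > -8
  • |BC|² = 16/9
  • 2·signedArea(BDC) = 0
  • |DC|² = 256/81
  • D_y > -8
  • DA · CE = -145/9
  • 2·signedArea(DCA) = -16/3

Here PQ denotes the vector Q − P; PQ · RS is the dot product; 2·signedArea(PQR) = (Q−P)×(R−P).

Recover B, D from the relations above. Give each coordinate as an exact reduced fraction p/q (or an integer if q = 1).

B = (-7, -23/3)
D = (-7, -65/9)

1. D_x = -7  [2·signedArea(DCA) = -16/3 ∩ DA · CE = -145/9]
2. D_y = -65/9  [2·signedArea(DCA) = -16/3 ∩ DA · CE = -145/9]
   → D = (-7, -65/9)
3. B_x = -7  [2·signedArea(BDC) = 0]
4. B_y = -23/3  [|BC|² = 16/9]
   → B = (-7, -23/3)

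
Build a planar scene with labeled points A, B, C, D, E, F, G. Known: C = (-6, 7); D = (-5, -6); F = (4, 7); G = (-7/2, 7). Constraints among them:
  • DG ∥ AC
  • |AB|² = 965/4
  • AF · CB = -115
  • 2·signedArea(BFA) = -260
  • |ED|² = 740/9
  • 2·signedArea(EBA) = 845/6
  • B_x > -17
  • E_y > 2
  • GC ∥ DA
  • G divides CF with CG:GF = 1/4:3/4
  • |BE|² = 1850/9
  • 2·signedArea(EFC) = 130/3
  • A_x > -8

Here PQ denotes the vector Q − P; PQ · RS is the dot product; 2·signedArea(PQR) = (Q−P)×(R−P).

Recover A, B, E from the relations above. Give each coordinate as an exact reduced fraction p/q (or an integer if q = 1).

A = (-15/2, -6)
B = (-16, 7)
E = (-7/3, 8/3)

1. A_x = -15/2  [DG ∥ AC ∩ GC ∥ DA]
2. A_y = -6  [DG ∥ AC ∩ GC ∥ DA]
   → A = (-15/2, -6)
3. B_x = -16  [2·signedArea(BFA) = -260 ∩ AF · CB = -115]
4. B_y = 7  [2·signedArea(BFA) = -260 ∩ AF · CB = -115]
   → B = (-16, 7)
5. E_x = -7/3  [2·signedArea(EBA) = 845/6 ∩ 2·signedArea(EFC) = 130/3]
6. E_y = 8/3  [2·signedArea(EBA) = 845/6 ∩ 2·signedArea(EFC) = 130/3]
   → E = (-7/3, 8/3)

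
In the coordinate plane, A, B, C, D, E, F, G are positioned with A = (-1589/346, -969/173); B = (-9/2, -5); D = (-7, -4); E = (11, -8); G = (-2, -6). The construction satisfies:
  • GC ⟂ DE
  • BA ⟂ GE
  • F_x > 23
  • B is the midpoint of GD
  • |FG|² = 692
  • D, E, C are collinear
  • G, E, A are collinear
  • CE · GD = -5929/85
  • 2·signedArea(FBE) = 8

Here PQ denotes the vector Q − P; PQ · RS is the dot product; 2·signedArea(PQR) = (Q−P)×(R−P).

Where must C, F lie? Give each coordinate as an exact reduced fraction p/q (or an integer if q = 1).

1. C_x = -154/85  [D, E, C are collinear ∩ GC ⟂ DE]
2. C_y = -438/85  [D, E, C are collinear ∩ GC ⟂ DE]
   → C = (-154/85, -438/85)
3. F_x = 24  [line 3·x + 31/2·y + 83 = 0 ∩ |FG|² = 692]
4. F_y = -10  [line 3·x + 31/2·y + 83 = 0 ∩ |FG|² = 692]
   → F = (24, -10)

C = (-154/85, -438/85)
F = (24, -10)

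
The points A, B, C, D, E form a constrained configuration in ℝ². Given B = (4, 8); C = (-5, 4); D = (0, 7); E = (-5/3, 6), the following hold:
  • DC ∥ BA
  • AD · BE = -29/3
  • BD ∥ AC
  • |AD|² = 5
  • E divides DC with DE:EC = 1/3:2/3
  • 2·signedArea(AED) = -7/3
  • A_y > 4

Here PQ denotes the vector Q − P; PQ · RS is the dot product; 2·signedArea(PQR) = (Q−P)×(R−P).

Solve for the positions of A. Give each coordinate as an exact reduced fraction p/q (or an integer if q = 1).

1. A_x = -1  [BD ∥ AC ∩ DC ∥ BA]
2. A_y = 5  [BD ∥ AC ∩ DC ∥ BA]
   → A = (-1, 5)

A = (-1, 5)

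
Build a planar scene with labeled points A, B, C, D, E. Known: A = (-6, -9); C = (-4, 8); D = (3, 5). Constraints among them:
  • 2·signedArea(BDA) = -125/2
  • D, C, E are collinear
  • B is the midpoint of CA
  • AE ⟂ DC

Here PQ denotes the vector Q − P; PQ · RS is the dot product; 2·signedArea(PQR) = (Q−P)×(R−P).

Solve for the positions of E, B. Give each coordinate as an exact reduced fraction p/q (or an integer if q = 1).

1. E_x = 27/58  [D, C, E are collinear ∩ AE ⟂ DC]
2. E_y = 353/58  [D, C, E are collinear ∩ AE ⟂ DC]
   → E = (27/58, 353/58)
3. B_x = -5  [B is the midpoint of CA]
4. B_y = -1/2  [B is the midpoint of CA]
   → B = (-5, -1/2)

B = (-5, -1/2)
E = (27/58, 353/58)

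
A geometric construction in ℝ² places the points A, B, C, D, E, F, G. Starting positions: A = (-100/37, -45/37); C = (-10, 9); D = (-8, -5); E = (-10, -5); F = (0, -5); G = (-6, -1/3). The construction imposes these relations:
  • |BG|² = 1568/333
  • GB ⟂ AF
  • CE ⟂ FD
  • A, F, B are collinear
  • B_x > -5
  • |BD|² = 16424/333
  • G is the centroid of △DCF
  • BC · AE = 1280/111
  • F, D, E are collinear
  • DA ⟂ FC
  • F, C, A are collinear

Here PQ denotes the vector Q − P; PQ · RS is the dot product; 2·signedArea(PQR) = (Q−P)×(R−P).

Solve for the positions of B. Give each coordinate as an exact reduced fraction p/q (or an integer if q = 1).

B = (-470/111, 103/111)

1. B_x = -470/111  [A, F, B are collinear ∩ GB ⟂ AF]
2. B_y = 103/111  [A, F, B are collinear ∩ GB ⟂ AF]
   → B = (-470/111, 103/111)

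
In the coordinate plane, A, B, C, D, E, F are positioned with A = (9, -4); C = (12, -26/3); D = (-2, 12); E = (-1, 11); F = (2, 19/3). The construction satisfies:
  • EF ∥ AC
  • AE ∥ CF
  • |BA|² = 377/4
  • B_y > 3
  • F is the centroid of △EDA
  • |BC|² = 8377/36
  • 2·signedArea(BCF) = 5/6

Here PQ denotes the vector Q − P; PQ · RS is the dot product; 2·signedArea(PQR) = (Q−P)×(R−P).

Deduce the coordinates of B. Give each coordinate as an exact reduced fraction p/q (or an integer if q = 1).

1. B_x = 7/2  [line -15·x + -10·y + 185/2 = 0 ∩ |BA|² = 377/4]
2. B_y = 4  [line -15·x + -10·y + 185/2 = 0 ∩ |BA|² = 377/4]
   → B = (7/2, 4)

B = (7/2, 4)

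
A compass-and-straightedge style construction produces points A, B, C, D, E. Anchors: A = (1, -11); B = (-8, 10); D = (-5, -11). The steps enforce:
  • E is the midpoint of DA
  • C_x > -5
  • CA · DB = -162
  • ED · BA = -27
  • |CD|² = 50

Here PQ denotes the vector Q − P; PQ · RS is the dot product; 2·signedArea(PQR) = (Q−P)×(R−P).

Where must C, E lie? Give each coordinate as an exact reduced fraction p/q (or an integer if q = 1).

C = (-4, -4)
E = (-2, -11)

1. C_x = -4  [line 3·x + -21·y + -72 = 0 ∩ |CD|² = 50]
2. C_y = -4  [line 3·x + -21·y + -72 = 0 ∩ |CD|² = 50]
   → C = (-4, -4)
3. E_x = -2  [E is the midpoint of DA]
4. E_y = -11  [E is the midpoint of DA]
   → E = (-2, -11)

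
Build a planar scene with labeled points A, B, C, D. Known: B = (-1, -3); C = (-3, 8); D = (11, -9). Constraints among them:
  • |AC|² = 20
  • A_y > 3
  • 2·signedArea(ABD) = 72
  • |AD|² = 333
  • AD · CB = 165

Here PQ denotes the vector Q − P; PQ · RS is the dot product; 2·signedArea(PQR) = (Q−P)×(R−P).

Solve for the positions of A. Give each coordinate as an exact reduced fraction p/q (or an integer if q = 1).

1. A_x = -11/5  [AD · CB = 165 ∩ 2·signedArea(ABD) = 72]
2. A_y = 18/5  [AD · CB = 165 ∩ 2·signedArea(ABD) = 72]
   → A = (-11/5, 18/5)

A = (-11/5, 18/5)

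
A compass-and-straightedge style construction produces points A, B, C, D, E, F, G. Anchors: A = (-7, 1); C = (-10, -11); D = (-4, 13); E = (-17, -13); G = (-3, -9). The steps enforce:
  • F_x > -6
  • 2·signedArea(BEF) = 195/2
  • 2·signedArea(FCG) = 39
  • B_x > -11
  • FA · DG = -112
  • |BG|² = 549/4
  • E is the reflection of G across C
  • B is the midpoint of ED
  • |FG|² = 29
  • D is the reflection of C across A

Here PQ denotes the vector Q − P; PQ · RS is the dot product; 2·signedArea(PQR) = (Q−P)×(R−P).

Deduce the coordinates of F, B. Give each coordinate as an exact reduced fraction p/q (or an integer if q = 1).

1. F_x = -5  [2·signedArea(FCG) = 39 ∩ FA · DG = -112]
2. F_y = -4  [2·signedArea(FCG) = 39 ∩ FA · DG = -112]
   → F = (-5, -4)
3. B_x = -21/2  [B is the midpoint of ED]
4. B_y = 0  [B is the midpoint of ED]
   → B = (-21/2, 0)

B = (-21/2, 0)
F = (-5, -4)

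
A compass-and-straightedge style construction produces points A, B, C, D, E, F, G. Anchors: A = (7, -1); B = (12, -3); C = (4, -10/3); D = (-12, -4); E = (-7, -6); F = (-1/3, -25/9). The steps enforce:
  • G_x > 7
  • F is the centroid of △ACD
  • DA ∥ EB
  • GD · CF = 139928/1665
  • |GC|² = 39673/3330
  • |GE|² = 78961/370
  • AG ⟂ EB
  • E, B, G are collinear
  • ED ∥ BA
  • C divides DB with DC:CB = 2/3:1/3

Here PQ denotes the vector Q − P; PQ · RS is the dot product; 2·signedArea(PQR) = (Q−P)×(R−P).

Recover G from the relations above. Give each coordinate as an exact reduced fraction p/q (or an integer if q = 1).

1. G_x = 2749/370  [E, B, G are collinear ∩ AG ⟂ EB]
2. G_y = -1377/370  [E, B, G are collinear ∩ AG ⟂ EB]
   → G = (2749/370, -1377/370)

G = (2749/370, -1377/370)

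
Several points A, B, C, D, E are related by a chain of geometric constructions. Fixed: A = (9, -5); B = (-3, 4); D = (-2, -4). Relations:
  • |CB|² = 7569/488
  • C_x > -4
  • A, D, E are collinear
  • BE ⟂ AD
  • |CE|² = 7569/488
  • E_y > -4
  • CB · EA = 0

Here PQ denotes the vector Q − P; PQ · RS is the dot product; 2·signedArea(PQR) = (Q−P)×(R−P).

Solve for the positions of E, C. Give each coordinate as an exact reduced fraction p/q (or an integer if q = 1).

C = (-819/244, 19/244)
E = (-453/122, -469/122)

1. E_x = -453/122  [A, D, E are collinear ∩ BE ⟂ AD]
2. E_y = -469/122  [A, D, E are collinear ∩ BE ⟂ AD]
   → E = (-453/122, -469/122)
3. C_x = -819/244  [line -1551/122·x + 141/122·y + -5217/122 = 0 ∩ |CE|² = 7569/488]
4. C_y = 19/244  [line -1551/122·x + 141/122·y + -5217/122 = 0 ∩ |CE|² = 7569/488]
   → C = (-819/244, 19/244)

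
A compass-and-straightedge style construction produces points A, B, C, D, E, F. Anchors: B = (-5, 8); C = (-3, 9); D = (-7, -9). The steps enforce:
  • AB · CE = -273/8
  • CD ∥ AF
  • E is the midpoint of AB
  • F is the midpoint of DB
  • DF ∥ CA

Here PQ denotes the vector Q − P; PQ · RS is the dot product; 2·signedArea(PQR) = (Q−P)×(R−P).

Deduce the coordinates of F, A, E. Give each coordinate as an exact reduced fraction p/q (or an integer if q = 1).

1. F_x = -6  [F is the midpoint of DB]
2. F_y = -1/2  [F is the midpoint of DB]
   → F = (-6, -1/2)
3. A_x = -2  [CD ∥ AF ∩ DF ∥ CA]
4. A_y = 35/2  [CD ∥ AF ∩ DF ∥ CA]
   → A = (-2, 35/2)
5. E_x = -7/2  [E is the midpoint of AB]
6. E_y = 51/4  [E is the midpoint of AB]
   → E = (-7/2, 51/4)

A = (-2, 35/2)
E = (-7/2, 51/4)
F = (-6, -1/2)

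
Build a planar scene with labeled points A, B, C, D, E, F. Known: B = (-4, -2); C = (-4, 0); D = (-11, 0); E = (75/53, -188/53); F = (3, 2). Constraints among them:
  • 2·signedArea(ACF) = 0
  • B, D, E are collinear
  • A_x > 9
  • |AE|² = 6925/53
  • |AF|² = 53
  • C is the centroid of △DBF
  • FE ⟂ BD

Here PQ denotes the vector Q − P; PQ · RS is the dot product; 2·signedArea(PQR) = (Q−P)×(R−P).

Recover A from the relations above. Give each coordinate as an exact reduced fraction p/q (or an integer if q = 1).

A = (10, 4)

1. A_x = 10  [line -2·x + 7·y + -8 = 0 ∩ |AE|² = 6925/53]
2. A_y = 4  [line -2·x + 7·y + -8 = 0 ∩ |AE|² = 6925/53]
   → A = (10, 4)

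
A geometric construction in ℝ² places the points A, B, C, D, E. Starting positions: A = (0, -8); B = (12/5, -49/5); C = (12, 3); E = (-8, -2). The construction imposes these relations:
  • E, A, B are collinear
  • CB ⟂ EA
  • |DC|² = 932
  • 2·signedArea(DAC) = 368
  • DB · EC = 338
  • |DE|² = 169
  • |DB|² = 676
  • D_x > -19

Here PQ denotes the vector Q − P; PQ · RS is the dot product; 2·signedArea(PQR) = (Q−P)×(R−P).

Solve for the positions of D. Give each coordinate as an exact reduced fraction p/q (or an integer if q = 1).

D = (-92/5, 29/5)

1. D_x = -92/5  [2·signedArea(DAC) = 368 ∩ DB · EC = 338]
2. D_y = 29/5  [2·signedArea(DAC) = 368 ∩ DB · EC = 338]
   → D = (-92/5, 29/5)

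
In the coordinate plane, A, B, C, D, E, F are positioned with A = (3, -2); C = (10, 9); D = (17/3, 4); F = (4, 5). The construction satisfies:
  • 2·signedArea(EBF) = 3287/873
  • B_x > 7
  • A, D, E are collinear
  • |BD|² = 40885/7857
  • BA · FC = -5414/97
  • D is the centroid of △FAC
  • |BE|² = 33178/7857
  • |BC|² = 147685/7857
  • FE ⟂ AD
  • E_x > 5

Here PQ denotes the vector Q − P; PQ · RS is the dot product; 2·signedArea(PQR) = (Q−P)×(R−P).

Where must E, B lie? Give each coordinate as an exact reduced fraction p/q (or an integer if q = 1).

B = (6236/873, 1670/291)
E = (559/97, 409/97)

1. E_x = 559/97  [A, D, E are collinear ∩ FE ⟂ AD]
2. E_y = 409/97  [A, D, E are collinear ∩ FE ⟂ AD]
   → E = (559/97, 409/97)
3. B_x = 6236/873  [BA · FC = -5414/97 ∩ 2·signedArea(EBF) = 3287/873]
4. B_y = 1670/291  [BA · FC = -5414/97 ∩ 2·signedArea(EBF) = 3287/873]
   → B = (6236/873, 1670/291)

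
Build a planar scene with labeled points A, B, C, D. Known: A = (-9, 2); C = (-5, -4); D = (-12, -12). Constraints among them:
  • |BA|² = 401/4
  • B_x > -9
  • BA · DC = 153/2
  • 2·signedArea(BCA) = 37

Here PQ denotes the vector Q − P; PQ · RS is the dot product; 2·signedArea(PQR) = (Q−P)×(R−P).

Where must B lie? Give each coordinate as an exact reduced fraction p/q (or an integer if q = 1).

1. B_x = -17/2  [BA · DC = 153/2 ∩ 2·signedArea(BCA) = 37]
2. B_y = -8  [BA · DC = 153/2 ∩ 2·signedArea(BCA) = 37]
   → B = (-17/2, -8)

B = (-17/2, -8)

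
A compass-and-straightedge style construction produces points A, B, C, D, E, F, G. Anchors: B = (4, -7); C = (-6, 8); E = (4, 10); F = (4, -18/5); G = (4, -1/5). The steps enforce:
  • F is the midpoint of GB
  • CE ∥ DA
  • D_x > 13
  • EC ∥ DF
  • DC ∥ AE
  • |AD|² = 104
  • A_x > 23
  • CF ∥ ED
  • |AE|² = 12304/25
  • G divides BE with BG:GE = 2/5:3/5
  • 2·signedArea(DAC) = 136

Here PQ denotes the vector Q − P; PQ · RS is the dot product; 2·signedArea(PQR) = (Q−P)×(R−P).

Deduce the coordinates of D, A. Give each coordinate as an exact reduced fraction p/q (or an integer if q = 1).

A = (24, 2/5)
D = (14, -8/5)

1. D_x = 14  [EC ∥ DF ∩ CF ∥ ED]
2. D_y = -8/5  [EC ∥ DF ∩ CF ∥ ED]
   → D = (14, -8/5)
3. A_x = 24  [DC ∥ AE ∩ CE ∥ DA]
4. A_y = 2/5  [DC ∥ AE ∩ CE ∥ DA]
   → A = (24, 2/5)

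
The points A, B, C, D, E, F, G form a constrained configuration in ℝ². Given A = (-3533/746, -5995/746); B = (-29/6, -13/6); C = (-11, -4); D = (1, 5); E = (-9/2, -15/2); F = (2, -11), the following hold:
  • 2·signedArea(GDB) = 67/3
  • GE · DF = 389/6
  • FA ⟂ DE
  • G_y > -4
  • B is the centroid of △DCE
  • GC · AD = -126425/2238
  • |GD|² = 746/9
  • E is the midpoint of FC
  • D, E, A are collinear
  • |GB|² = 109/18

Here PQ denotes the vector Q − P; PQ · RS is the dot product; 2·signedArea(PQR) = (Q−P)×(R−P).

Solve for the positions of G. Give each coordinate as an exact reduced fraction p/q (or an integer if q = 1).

1. G_x = -8/3  [GE · DF = 389/6 ∩ 2·signedArea(GDB) = 67/3]
2. G_y = -10/3  [GE · DF = 389/6 ∩ 2·signedArea(GDB) = 67/3]
   → G = (-8/3, -10/3)

G = (-8/3, -10/3)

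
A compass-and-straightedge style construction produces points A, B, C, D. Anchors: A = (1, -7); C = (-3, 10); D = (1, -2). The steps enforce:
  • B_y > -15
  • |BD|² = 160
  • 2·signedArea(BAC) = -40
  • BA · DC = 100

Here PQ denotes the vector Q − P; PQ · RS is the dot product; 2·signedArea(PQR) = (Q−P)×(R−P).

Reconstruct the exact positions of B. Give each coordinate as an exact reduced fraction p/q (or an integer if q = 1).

B = (5, -14)

1. B_x = 5  [2·signedArea(BAC) = -40 ∩ BA · DC = 100]
2. B_y = -14  [2·signedArea(BAC) = -40 ∩ BA · DC = 100]
   → B = (5, -14)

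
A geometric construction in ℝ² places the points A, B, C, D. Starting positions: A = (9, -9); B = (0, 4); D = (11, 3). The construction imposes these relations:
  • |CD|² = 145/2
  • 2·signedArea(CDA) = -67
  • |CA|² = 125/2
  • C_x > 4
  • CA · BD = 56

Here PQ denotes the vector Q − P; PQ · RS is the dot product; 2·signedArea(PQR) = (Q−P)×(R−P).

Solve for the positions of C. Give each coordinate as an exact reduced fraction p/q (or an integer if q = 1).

C = (9/2, -5/2)

1. C_x = 9/2  [2·signedArea(CDA) = -67 ∩ CA · BD = 56]
2. C_y = -5/2  [2·signedArea(CDA) = -67 ∩ CA · BD = 56]
   → C = (9/2, -5/2)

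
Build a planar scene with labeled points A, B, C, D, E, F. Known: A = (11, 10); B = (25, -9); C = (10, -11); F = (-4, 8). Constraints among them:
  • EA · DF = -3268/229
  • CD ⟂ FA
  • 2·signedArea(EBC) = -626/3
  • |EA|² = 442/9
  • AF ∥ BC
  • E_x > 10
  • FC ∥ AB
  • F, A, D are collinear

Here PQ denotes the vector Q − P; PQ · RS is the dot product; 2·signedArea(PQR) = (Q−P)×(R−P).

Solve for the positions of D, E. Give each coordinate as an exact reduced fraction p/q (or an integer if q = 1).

1. D_x = 1664/229  [F, A, D are collinear ∩ CD ⟂ FA]
2. D_y = 2176/229  [F, A, D are collinear ∩ CD ⟂ FA]
   → D = (1664/229, 2176/229)
3. E_x = 32/3  [2·signedArea(EBC) = -626/3 ∩ EA · DF = -3268/229]
4. E_y = 3  [2·signedArea(EBC) = -626/3 ∩ EA · DF = -3268/229]
   → E = (32/3, 3)

D = (1664/229, 2176/229)
E = (32/3, 3)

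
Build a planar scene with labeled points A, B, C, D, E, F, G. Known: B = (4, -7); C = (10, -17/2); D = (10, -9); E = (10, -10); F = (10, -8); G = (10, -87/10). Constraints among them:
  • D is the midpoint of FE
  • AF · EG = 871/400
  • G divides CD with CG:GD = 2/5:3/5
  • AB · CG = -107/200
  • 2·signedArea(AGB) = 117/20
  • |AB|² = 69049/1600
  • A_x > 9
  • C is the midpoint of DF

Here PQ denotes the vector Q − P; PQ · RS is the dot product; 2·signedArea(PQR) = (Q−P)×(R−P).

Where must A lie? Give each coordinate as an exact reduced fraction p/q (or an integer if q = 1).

A = (10, -387/40)

1. A_x = 10  [AF · EG = 871/400 ∩ 2·signedArea(AGB) = 117/20]
2. A_y = -387/40  [AF · EG = 871/400 ∩ 2·signedArea(AGB) = 117/20]
   → A = (10, -387/40)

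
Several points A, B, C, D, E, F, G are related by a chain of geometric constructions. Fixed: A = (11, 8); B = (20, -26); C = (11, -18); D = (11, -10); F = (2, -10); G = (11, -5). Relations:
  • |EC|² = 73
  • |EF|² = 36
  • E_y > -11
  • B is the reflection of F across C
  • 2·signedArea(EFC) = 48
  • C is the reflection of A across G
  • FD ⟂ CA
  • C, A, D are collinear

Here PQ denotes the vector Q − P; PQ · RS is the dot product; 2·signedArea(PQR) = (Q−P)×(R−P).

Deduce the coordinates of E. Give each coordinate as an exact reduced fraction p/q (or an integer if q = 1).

1. E_x = 8  [line 8·x + 9·y + 26 = 0 ∩ |EC|² = 73]
2. E_y = -10  [line 8·x + 9·y + 26 = 0 ∩ |EC|² = 73]
   → E = (8, -10)

E = (8, -10)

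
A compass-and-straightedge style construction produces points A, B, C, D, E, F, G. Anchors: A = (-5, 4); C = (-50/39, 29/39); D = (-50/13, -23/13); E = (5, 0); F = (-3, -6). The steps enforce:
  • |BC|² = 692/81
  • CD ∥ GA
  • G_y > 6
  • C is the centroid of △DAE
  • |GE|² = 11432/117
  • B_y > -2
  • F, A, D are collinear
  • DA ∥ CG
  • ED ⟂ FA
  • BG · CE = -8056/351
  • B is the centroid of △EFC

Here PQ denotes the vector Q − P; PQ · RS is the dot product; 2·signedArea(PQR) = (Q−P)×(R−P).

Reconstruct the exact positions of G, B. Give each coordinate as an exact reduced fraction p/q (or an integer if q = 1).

1. G_x = -95/39  [CD ∥ GA ∩ DA ∥ CG]
2. G_y = 254/39  [CD ∥ GA ∩ DA ∥ CG]
   → G = (-95/39, 254/39)
3. B_x = 28/117  [B is the centroid of △EFC]
4. B_y = -205/117  [B is the centroid of △EFC]
   → B = (28/117, -205/117)

B = (28/117, -205/117)
G = (-95/39, 254/39)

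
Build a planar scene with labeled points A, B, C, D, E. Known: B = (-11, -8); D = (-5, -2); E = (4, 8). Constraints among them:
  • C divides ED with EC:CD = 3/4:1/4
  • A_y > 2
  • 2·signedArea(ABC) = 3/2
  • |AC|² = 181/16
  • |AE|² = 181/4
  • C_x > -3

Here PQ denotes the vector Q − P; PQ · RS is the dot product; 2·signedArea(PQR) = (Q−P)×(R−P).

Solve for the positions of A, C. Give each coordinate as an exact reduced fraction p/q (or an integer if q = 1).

A = (-1/2, 3)
C = (-11/4, 1/2)

1. C_x = -11/4  [C divides ED with EC:CD = 3/4:1/4]
2. C_y = 1/2  [C divides ED with EC:CD = 3/4:1/4]
   → C = (-11/4, 1/2)
3. A_x = -1/2  [line -17/2·x + 33/4·y + -29 = 0 ∩ |AC|² = 181/16]
4. A_y = 3  [line -17/2·x + 33/4·y + -29 = 0 ∩ |AC|² = 181/16]
   → A = (-1/2, 3)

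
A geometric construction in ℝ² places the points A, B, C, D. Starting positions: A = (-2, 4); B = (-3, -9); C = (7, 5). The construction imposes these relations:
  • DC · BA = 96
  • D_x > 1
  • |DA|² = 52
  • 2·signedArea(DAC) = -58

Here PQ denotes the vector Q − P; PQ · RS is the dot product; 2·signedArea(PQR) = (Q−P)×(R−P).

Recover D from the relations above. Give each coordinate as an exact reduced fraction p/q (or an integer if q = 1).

D = (2, -2)

1. D_x = 2  [DC · BA = 96 ∩ 2·signedArea(DAC) = -58]
2. D_y = -2  [DC · BA = 96 ∩ 2·signedArea(DAC) = -58]
   → D = (2, -2)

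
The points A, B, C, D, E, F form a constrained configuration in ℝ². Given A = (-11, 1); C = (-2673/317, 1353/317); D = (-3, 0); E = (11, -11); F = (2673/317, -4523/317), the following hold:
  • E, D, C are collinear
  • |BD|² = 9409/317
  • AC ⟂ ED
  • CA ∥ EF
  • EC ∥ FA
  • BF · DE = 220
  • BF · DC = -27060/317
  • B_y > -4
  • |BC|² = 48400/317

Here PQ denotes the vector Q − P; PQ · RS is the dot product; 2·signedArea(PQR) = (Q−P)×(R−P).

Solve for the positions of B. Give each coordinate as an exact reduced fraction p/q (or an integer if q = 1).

1. B_x = 407/317  [line 1722/317·x + -1353/317·y + -6765/317 = 0 ∩ |BD|² = 9409/317]
2. B_y = -1067/317  [line 1722/317·x + -1353/317·y + -6765/317 = 0 ∩ |BD|² = 9409/317]
   → B = (407/317, -1067/317)

B = (407/317, -1067/317)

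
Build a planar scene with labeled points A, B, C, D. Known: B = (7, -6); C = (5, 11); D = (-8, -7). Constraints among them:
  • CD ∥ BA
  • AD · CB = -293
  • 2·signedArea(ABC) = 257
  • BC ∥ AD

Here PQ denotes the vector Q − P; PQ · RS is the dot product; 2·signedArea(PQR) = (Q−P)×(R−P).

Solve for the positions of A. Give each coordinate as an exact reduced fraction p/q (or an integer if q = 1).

1. A_x = -6  [BC ∥ AD ∩ CD ∥ BA]
2. A_y = -24  [BC ∥ AD ∩ CD ∥ BA]
   → A = (-6, -24)

A = (-6, -24)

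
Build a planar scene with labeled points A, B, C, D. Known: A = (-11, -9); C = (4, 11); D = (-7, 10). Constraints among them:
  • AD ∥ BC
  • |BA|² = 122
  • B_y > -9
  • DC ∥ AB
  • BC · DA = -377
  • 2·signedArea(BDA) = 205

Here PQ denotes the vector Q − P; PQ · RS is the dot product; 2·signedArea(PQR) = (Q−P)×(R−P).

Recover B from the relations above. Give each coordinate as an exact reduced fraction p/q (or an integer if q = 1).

1. B_x = 0  [AD ∥ BC ∩ DC ∥ AB]
2. B_y = -8  [AD ∥ BC ∩ DC ∥ AB]
   → B = (0, -8)

B = (0, -8)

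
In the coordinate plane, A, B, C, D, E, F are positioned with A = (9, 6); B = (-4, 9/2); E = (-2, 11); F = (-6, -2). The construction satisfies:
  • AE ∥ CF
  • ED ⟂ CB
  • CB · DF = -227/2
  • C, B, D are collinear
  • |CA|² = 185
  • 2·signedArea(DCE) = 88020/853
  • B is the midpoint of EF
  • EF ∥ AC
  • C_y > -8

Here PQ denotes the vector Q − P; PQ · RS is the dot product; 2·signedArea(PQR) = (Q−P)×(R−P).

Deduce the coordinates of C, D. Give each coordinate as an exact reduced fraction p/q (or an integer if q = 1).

1. C_x = 5  [AE ∥ CF ∩ EF ∥ AC]
2. C_y = -7  [AE ∥ CF ∩ EF ∥ AC]
   → C = (5, -7)
3. D_x = -5455/853  [C, B, D are collinear ∩ ED ⟂ CB]
4. D_y = 6449/853  [C, B, D are collinear ∩ ED ⟂ CB]
   → D = (-5455/853, 6449/853)

C = (5, -7)
D = (-5455/853, 6449/853)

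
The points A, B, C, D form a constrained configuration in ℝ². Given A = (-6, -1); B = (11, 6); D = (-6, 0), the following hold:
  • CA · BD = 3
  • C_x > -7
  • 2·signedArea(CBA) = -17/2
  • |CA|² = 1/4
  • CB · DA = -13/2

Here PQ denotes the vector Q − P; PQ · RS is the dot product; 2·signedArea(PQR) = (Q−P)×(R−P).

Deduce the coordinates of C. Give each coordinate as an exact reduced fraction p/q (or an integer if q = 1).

1. C_x = -6  [CB · DA = -13/2 ∩ CA · BD = 3]
2. C_y = -1/2  [CB · DA = -13/2 ∩ CA · BD = 3]
   → C = (-6, -1/2)

C = (-6, -1/2)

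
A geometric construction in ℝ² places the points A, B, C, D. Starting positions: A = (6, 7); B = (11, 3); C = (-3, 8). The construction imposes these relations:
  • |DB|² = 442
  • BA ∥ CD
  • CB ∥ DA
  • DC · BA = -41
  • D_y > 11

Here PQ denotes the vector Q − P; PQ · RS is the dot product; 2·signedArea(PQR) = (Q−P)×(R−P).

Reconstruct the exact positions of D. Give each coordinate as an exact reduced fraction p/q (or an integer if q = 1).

D = (-8, 12)

1. D_x = -8  [CB ∥ DA ∩ BA ∥ CD]
2. D_y = 12  [CB ∥ DA ∩ BA ∥ CD]
   → D = (-8, 12)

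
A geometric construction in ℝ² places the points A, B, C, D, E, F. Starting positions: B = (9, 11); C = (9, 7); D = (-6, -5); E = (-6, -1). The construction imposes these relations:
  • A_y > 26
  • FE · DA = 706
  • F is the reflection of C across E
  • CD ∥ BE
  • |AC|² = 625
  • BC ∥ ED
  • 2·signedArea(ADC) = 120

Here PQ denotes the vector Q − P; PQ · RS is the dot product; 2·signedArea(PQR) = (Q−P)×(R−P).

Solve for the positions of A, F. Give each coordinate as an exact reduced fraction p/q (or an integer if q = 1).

1. A_x = 24  [line -12·x + 15·y + -117 = 0 ∩ |AC|² = 625]
2. A_y = 27  [line -12·x + 15·y + -117 = 0 ∩ |AC|² = 625]
   → A = (24, 27)
3. F_x = -21  [F is the reflection of C across E]
4. F_y = -9  [F is the reflection of C across E]
   → F = (-21, -9)

A = (24, 27)
F = (-21, -9)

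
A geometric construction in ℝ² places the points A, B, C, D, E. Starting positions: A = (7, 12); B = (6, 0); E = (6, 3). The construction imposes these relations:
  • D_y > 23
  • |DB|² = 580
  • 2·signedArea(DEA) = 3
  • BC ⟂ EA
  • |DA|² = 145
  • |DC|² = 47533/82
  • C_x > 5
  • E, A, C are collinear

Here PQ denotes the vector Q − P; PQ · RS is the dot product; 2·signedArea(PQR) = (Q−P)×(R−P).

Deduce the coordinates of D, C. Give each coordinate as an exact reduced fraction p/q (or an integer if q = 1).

1. D_x = 8  [line -9·x + 1·y + 48 = 0 ∩ |DA|² = 145]
2. D_y = 24  [line -9·x + 1·y + 48 = 0 ∩ |DA|² = 145]
   → D = (8, 24)
3. C_x = 465/82  [E, A, C are collinear ∩ BC ⟂ EA]
4. C_y = 3/82  [E, A, C are collinear ∩ BC ⟂ EA]
   → C = (465/82, 3/82)

C = (465/82, 3/82)
D = (8, 24)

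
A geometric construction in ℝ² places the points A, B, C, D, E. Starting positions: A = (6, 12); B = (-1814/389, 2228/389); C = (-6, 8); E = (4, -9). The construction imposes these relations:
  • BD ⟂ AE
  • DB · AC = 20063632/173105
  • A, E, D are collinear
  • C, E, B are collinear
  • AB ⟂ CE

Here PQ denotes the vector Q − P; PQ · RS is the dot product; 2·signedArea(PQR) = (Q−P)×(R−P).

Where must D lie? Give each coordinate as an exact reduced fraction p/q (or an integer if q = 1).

1. D_x = 919558/173105  [A, E, D are collinear ∩ BD ⟂ AE]
2. D_y = 827004/173105  [A, E, D are collinear ∩ BD ⟂ AE]
   → D = (919558/173105, 827004/173105)

D = (919558/173105, 827004/173105)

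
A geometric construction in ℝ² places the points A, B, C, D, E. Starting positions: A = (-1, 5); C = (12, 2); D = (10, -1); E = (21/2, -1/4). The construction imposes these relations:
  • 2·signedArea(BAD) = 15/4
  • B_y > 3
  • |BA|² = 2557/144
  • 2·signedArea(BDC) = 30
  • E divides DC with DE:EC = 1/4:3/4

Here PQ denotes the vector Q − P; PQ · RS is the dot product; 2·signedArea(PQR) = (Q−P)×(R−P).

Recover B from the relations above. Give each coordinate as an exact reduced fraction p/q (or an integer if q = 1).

B = (17/6, 13/4)

1. B_x = 17/6  [2·signedArea(BAD) = 15/4 ∩ 2·signedArea(BDC) = 30]
2. B_y = 13/4  [2·signedArea(BAD) = 15/4 ∩ 2·signedArea(BDC) = 30]
   → B = (17/6, 13/4)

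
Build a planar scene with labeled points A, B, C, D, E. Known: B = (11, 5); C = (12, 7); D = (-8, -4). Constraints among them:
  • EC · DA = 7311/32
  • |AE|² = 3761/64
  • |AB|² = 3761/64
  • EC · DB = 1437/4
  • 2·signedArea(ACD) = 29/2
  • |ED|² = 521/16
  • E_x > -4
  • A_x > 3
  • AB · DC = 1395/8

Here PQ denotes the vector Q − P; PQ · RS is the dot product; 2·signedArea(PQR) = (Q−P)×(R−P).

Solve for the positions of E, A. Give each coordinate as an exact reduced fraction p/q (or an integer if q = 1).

1. A_x = 4  [AB · DC = 1395/8 ∩ 2·signedArea(ACD) = 29/2]
2. A_y = 15/8  [AB · DC = 1395/8 ∩ 2·signedArea(ACD) = 29/2]
   → A = (4, 15/8)
3. E_x = -3  [EC · DA = 7311/32 ∩ EC · DB = 1437/4]
4. E_y = -5/4  [EC · DA = 7311/32 ∩ EC · DB = 1437/4]
   → E = (-3, -5/4)

A = (4, 15/8)
E = (-3, -5/4)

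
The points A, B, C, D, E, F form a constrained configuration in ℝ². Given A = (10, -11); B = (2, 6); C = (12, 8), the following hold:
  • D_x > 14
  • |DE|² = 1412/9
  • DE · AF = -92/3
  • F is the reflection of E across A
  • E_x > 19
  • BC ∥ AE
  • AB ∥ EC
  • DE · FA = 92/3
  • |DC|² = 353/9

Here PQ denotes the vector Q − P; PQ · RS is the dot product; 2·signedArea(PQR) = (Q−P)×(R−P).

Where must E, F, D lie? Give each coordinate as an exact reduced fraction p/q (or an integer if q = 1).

D = (44/3, 7/3)
E = (20, -9)
F = (0, -13)

1. E_x = 20  [AB ∥ EC ∩ BC ∥ AE]
2. E_y = -9  [AB ∥ EC ∩ BC ∥ AE]
   → E = (20, -9)
3. F_x = 0  [F is the reflection of E across A]
4. F_y = -13  [F is the reflection of E across A]
   → F = (0, -13)
5. D_x = 44/3  [line -10·x + -2·y + 454/3 = 0 ∩ |DC|² = 353/9]
6. D_y = 7/3  [line -10·x + -2·y + 454/3 = 0 ∩ |DC|² = 353/9]
   → D = (44/3, 7/3)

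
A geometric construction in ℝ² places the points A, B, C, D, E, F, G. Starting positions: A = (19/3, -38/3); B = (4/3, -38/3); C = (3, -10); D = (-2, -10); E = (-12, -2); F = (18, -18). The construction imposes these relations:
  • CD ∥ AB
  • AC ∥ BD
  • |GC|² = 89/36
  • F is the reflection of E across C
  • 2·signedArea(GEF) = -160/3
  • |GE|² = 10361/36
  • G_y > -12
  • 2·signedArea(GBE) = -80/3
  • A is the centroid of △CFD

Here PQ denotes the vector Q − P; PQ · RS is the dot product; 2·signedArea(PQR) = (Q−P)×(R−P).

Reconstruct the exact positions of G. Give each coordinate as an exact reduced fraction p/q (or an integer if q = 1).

1. G_x = 13/6  [2·signedArea(GBE) = -80/3 ∩ 2·signedArea(GEF) = -160/3]
2. G_y = -34/3  [2·signedArea(GBE) = -80/3 ∩ 2·signedArea(GEF) = -160/3]
   → G = (13/6, -34/3)

G = (13/6, -34/3)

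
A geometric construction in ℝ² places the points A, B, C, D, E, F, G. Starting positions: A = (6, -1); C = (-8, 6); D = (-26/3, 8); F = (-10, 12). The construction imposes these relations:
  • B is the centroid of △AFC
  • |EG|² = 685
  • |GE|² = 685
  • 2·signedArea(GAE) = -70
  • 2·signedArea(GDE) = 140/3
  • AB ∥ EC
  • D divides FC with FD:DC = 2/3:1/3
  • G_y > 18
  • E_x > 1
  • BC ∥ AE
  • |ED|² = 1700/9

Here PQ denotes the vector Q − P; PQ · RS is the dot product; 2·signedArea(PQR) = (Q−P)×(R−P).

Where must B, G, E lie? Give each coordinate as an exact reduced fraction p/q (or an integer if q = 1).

1. B_x = -4  [B is the centroid of △AFC]
2. B_y = 17/3  [B is the centroid of △AFC]
   → B = (-4, 17/3)
3. E_x = 2  [AB ∥ EC ∩ BC ∥ AE]
4. E_y = -2/3  [AB ∥ EC ∩ BC ∥ AE]
   → E = (2, -2/3)
5. G_x = -16  [2·signedArea(GAE) = -70 ∩ 2·signedArea(GDE) = 140/3]
6. G_y = 55/3  [2·signedArea(GAE) = -70 ∩ 2·signedArea(GDE) = 140/3]
   → G = (-16, 55/3)

B = (-4, 17/3)
E = (2, -2/3)
G = (-16, 55/3)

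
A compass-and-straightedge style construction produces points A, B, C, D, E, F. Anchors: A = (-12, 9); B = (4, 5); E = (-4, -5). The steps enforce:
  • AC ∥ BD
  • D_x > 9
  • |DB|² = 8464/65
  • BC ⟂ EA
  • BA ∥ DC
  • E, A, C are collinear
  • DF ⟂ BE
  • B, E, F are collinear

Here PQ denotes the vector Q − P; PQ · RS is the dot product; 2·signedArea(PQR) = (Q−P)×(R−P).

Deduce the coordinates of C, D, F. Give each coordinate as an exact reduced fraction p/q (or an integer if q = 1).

1. C_x = -412/65  [E, A, C are collinear ∩ BC ⟂ EA]
2. C_y = -59/65  [E, A, C are collinear ∩ BC ⟂ EA]
   → C = (-412/65, -59/65)
3. D_x = 628/65  [BA ∥ DC ∩ AC ∥ BD]
4. D_y = -319/65  [BA ∥ DC ∩ AC ∥ BD]
   → D = (628/65, -319/65)
5. F_x = 3668/2665  [B, E, F are collinear ∩ DF ⟂ BE]
6. F_y = 917/533  [B, E, F are collinear ∩ DF ⟂ BE]
   → F = (3668/2665, 917/533)

C = (-412/65, -59/65)
D = (628/65, -319/65)
F = (3668/2665, 917/533)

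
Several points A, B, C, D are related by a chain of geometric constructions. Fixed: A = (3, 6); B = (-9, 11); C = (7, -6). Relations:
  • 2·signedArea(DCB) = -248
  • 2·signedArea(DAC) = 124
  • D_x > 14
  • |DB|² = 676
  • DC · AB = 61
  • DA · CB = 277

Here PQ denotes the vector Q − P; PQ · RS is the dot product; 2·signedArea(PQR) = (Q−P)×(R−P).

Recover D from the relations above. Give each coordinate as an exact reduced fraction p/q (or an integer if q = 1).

D = (15, 1)

1. D_x = 15  [2·signedArea(DAC) = 124 ∩ DA · CB = 277]
2. D_y = 1  [2·signedArea(DAC) = 124 ∩ DA · CB = 277]
   → D = (15, 1)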